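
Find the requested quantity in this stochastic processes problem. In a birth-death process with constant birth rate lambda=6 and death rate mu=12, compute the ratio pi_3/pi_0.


For birth-death process, pi_n/pi_0 = (lambda/mu)^n
= (6/12)^3
= 0.1250

0.1250


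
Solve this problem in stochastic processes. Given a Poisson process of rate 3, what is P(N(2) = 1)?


P(N(t)=k) = (lambda*t)^k * exp(-lambda*t) / k!
lambda*t = 6
= 6^1 * exp(-6) / 1!
= 6 * 0.0025 / 1
= 0.0149

0.0149


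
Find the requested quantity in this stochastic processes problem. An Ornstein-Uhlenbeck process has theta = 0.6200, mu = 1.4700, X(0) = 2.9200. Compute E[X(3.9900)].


E[X(t)] = mu + (X(0) - mu)*exp(-theta*t)
= 1.4700 + (2.9200 - 1.4700)*exp(-0.6200*3.9900)
= 1.4700 + 1.4500 * 0.0843
= 1.5922

1.5922


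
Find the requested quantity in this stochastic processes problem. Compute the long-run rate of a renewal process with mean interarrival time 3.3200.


Long-run renewal rate = 1/E(X)
= 1/3.3200
= 0.3012

0.3012


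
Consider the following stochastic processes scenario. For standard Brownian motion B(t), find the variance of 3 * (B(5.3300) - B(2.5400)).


Var(alpha*(B(t)-B(s))) = alpha^2 * (t-s)
= 3^2 * (5.3300 - 2.5400)
= 9 * 2.7900
= 25.1100

25.1100


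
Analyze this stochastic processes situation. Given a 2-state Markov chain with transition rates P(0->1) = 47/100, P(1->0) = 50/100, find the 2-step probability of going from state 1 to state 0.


Computing P^2 by matrix multiplication.
P = [[0.5300, 0.4700], [0.5000, 0.5000]]
After raising P to the power 2:
P^2(1,0) = 0.5150

0.5150


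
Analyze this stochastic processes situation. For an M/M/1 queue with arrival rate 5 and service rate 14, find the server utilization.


rho = lambda/mu
= 5/14
= 0.3571

0.3571


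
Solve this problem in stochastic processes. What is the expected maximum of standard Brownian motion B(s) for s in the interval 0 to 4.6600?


E(max B(s)) = sqrt(2t/pi)
= sqrt(2*4.6600/pi)
= sqrt(2.9666)
= 1.7224

1.7224


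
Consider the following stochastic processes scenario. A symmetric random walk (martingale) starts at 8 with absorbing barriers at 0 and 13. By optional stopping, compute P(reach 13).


By optional stopping theorem: E(M at tau) = M(0) = 8
P(hit 13)*13 + P(hit 0)*0 = 8
P(hit 13) = (8 - 0)/(13 - 0) = 8/13 = 0.6154

0.6154


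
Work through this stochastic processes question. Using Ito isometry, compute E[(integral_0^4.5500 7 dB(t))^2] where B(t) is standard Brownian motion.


By Ito isometry: E[(int f dB)^2] = int f^2 dt
= 7^2 * 4.5500
= 49 * 4.5500 = 222.9500

222.9500


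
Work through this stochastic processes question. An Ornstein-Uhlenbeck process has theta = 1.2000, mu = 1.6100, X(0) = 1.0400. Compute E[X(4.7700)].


E[X(t)] = mu + (X(0) - mu)*exp(-theta*t)
= 1.6100 + (1.0400 - 1.6100)*exp(-1.2000*4.7700)
= 1.6100 + -0.5700 * 0.0033
= 1.6081

1.6081


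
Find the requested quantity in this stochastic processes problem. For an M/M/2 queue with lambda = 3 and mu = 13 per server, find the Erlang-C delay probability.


a = lambda/mu = 0.2308
rho = a/c = 0.1154
Erlang-C formula applied:
C(c,a) = 0.0239

0.0239


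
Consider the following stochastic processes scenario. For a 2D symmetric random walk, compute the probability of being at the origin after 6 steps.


P = C(6,3)^2 / 4^6
= 20^2 / 4096
= 400 / 4096
= 0.0977

0.0977


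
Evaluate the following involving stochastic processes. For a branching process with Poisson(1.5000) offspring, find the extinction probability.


Since mu = 1.5000 > 1, extinction prob q < 1.
Solve s = exp(mu*(s-1)) iteratively.
q = 0.4172

0.4172


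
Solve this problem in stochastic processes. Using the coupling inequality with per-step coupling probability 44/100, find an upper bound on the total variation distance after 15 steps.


TV distance bound <= (1-delta)^n
= (1 - 0.4400)^15
= 0.5600^15
= 1.6704e-04

1.6704e-04


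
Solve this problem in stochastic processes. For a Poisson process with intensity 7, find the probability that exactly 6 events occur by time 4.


P(N(t)=k) = (lambda*t)^k * exp(-lambda*t) / k!
lambda*t = 28
= 28^6 * exp(-28) / 6!
= 481890304 * 6.9144e-13 / 720
= 4.6278e-07

4.6278e-07


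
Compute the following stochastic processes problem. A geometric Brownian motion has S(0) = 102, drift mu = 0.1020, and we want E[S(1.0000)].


E[S(t)] = S(0) * exp(mu * t)
= 102 * exp(0.1020 * 1.0000)
= 102 * 1.1074
= 112.9531

112.9531


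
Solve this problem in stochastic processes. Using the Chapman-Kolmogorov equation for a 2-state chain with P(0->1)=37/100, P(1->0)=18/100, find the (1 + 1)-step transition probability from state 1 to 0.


P^2 = P^1 * P^1
Computing via matrix multiplication of the transition matrix.
Entry (1,0) of P^2 = 0.2610

0.2610


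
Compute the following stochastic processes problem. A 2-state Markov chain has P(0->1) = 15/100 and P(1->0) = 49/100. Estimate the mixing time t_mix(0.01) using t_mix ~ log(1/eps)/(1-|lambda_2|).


lambda_2 = |1 - p01 - p10| = |1 - 0.1500 - 0.4900| = 0.3600
t_mix ~ log(1/eps)/(1 - |lambda_2|)
= log(100)/(1 - 0.3600) = 4.6052/0.6400
= 7.1956

7.1956


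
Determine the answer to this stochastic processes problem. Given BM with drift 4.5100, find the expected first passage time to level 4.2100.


Expected first passage time = a/mu
= 4.2100/4.5100
= 0.9335

0.9335


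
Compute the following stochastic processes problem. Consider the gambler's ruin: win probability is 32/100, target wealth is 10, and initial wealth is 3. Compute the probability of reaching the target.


Gambler's ruin formula:
r = q/p = 0.6800/0.3200 = 2.1250
P(win) = (1 - r^i)/(1 - r^N)
= (1 - 2.1250^3)/(1 - 2.1250^10)
= 0.0046

0.0046


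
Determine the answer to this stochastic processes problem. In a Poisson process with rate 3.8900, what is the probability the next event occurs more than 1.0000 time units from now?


P(X > t) = exp(-lambda * t)
= exp(-3.8900 * 1.0000)
= exp(-3.8900) = 0.0204

0.0204


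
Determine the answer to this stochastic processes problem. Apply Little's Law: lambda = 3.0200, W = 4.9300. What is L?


Little's Law: L = lambda * W
= 3.0200 * 4.9300
= 14.8886

14.8886


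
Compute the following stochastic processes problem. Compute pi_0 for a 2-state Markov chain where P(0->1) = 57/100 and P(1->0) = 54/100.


Stationary distribution: pi_0 = p10/(p01+p10), pi_1 = p01/(p01+p10)
p01 = 0.5700, p10 = 0.5400
pi_0 = 0.4865

0.4865


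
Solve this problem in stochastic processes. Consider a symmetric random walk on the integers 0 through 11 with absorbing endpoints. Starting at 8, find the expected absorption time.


For symmetric RW on 0,...,N with absorbing barriers, E(i) = i*(N-i)
E(8) = 8 * 3 = 24

24


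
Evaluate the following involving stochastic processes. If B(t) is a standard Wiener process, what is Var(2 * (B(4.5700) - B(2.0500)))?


Var(alpha*(B(t)-B(s))) = alpha^2 * (t-s)
= 2^2 * (4.5700 - 2.0500)
= 4 * 2.5200
= 10.0800

10.0800


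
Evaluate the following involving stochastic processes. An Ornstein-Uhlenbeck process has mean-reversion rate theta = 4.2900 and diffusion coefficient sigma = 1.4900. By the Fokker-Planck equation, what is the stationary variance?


Stationary variance = sigma^2 / (2*theta)
= 1.4900^2 / (2*4.2900)
= 2.2201 / 8.5800
= 0.2588

0.2588


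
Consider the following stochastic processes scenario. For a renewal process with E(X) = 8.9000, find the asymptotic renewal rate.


Long-run renewal rate = 1/E(X)
= 1/8.9000
= 0.1124

0.1124


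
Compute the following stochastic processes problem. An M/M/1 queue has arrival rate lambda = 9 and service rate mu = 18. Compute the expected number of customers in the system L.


rho = 9/18 = 0.5000
L = rho/(1-rho)
= 0.5000/0.5000
= 1.0000

1.0000


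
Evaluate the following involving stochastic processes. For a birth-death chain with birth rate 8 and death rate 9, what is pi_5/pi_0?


For birth-death process, pi_n/pi_0 = (lambda/mu)^n
= (8/9)^5
= 0.5549

0.5549


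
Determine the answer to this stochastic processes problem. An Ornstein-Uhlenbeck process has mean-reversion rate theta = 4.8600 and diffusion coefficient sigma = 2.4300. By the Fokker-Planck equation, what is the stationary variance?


Stationary variance = sigma^2 / (2*theta)
= 2.4300^2 / (2*4.8600)
= 5.9049 / 9.7200
= 0.6075

0.6075


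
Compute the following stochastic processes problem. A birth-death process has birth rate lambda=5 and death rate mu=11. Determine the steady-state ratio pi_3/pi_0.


For birth-death process, pi_n/pi_0 = (lambda/mu)^n
= (5/11)^3
= 0.0939

0.0939


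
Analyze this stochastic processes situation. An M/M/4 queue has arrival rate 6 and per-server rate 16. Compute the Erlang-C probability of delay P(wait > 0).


a = lambda/mu = 0.3750
rho = a/c = 0.0938
Erlang-C formula applied:
C(c,a) = 6.2488e-04

6.2488e-04


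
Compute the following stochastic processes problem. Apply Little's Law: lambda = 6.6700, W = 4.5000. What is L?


Little's Law: L = lambda * W
= 6.6700 * 4.5000
= 30.0150

30.0150


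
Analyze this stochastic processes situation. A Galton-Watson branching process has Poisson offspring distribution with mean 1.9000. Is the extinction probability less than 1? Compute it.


Since mu = 1.9000 > 1, extinction prob q < 1.
Solve s = exp(mu*(s-1)) iteratively.
q = 0.2328

0.2328


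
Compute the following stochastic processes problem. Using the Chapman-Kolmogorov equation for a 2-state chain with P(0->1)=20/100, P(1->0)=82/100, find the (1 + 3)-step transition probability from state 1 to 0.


P^4 = P^1 * P^3
Computing via matrix multiplication of the transition matrix.
Entry (1,0) of P^4 = 0.8039

0.8039


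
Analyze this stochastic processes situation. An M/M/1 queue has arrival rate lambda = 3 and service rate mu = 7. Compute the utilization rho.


rho = lambda/mu
= 3/7
= 0.4286

0.4286


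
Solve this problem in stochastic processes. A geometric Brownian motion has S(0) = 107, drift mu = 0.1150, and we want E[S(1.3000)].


E[S(t)] = S(0) * exp(mu * t)
= 107 * exp(0.1150 * 1.3000)
= 107 * 1.1613
= 124.2541

124.2541


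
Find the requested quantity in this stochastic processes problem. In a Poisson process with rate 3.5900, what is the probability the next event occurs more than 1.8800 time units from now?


P(X > t) = exp(-lambda * t)
= exp(-3.5900 * 1.8800)
= exp(-6.7492) = 0.0012

0.0012


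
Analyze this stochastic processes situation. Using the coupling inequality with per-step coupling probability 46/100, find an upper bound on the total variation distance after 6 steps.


TV distance bound <= (1-delta)^n
= (1 - 0.4600)^6
= 0.5400^6
= 0.0248

0.0248


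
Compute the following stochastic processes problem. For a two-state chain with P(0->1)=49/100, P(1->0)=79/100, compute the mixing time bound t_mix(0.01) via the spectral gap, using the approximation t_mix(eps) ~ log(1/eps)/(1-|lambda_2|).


lambda_2 = |1 - p01 - p10| = |1 - 0.4900 - 0.7900| = 0.2800
t_mix ~ log(1/eps)/(1 - |lambda_2|)
= log(100)/(1 - 0.2800) = 4.6052/0.7200
= 6.3961

6.3961


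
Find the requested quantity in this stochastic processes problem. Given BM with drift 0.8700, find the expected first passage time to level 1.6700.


Expected first passage time = a/mu
= 1.6700/0.8700
= 1.9195

1.9195


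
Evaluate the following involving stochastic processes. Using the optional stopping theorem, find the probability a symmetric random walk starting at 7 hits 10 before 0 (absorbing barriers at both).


By optional stopping theorem: E(M at tau) = M(0) = 7
P(hit 10)*10 + P(hit 0)*0 = 7
P(hit 10) = (7 - 0)/(10 - 0) = 7/10 = 0.7000

0.7000


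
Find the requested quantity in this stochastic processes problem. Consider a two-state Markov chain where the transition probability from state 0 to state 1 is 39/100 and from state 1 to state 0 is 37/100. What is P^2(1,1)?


Computing P^2 by matrix multiplication.
P = [[0.6100, 0.3900], [0.3700, 0.6300]]
After raising P to the power 2:
P^2(1,1) = 0.5412

0.5412


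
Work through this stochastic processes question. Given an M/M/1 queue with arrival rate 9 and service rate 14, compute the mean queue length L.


rho = 9/14 = 0.6429
L = rho/(1-rho)
= 0.6429/0.3571
= 1.8000

1.8000


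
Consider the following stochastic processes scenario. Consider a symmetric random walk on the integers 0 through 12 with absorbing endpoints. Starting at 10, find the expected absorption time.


For symmetric RW on 0,...,N with absorbing barriers, E(i) = i*(N-i)
E(10) = 10 * 2 = 20

20


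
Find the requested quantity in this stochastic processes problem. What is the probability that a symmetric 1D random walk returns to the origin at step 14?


P(S(14) = 0) = C(14,7) / 4^7
= 3432 / 16384
= 0.2095

0.2095


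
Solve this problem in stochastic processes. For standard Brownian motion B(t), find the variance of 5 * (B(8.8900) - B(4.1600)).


Var(alpha*(B(t)-B(s))) = alpha^2 * (t-s)
= 5^2 * (8.8900 - 4.1600)
= 25 * 4.7300
= 118.2500

118.2500


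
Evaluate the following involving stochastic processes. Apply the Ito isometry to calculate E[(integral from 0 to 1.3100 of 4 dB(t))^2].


By Ito isometry: E[(int f dB)^2] = int f^2 dt
= 4^2 * 1.3100
= 16 * 1.3100 = 20.9600

20.9600


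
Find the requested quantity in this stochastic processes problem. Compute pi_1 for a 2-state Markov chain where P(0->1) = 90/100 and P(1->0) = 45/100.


Stationary distribution: pi_0 = p10/(p01+p10), pi_1 = p01/(p01+p10)
p01 = 0.9000, p10 = 0.4500
pi_1 = 0.6667

0.6667


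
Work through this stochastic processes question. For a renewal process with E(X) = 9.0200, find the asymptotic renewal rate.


Long-run renewal rate = 1/E(X)
= 1/9.0200
= 0.1109

0.1109


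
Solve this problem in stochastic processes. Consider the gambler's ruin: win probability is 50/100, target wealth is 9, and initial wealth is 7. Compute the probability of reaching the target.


p = 1/2: P(win) = i/N = 7/9
= 0.7778

0.7778


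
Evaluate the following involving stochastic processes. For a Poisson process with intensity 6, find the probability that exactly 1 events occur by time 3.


P(N(t)=k) = (lambda*t)^k * exp(-lambda*t) / k!
lambda*t = 18
= 18^1 * exp(-18) / 1!
= 18 * 1.5230e-08 / 1
= 2.7414e-07

2.7414e-07


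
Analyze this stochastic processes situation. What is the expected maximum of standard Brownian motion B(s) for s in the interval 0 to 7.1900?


E(max B(s)) = sqrt(2t/pi)
= sqrt(2*7.1900/pi)
= sqrt(4.5773)
= 2.1395

2.1395


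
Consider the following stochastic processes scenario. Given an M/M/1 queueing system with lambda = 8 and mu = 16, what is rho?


rho = lambda/mu
= 8/16
= 0.5000

0.5000


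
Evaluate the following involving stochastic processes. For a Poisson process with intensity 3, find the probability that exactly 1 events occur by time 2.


P(N(t)=k) = (lambda*t)^k * exp(-lambda*t) / k!
lambda*t = 6
= 6^1 * exp(-6) / 1!
= 6 * 0.0025 / 1
= 0.0149

0.0149


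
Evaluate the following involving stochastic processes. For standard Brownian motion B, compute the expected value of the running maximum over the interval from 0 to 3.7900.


E(max B(s)) = sqrt(2t/pi)
= sqrt(2*3.7900/pi)
= sqrt(2.4128)
= 1.5533

1.5533


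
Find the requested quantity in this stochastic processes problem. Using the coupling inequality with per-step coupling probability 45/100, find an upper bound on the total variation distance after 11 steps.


TV distance bound <= (1-delta)^n
= (1 - 0.4500)^11
= 0.5500^11
= 0.0014

0.0014


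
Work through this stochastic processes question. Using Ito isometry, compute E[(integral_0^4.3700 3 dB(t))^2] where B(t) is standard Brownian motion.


By Ito isometry: E[(int f dB)^2] = int f^2 dt
= 3^2 * 4.3700
= 9 * 4.3700 = 39.3300

39.3300


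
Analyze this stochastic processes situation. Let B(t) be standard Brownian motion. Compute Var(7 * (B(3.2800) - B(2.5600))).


Var(alpha*(B(t)-B(s))) = alpha^2 * (t-s)
= 7^2 * (3.2800 - 2.5600)
= 49 * 0.7200
= 35.2800

35.2800


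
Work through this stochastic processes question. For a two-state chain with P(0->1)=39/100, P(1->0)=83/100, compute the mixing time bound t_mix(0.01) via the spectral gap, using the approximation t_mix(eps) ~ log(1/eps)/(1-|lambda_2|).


lambda_2 = |1 - p01 - p10| = |1 - 0.3900 - 0.8300| = 0.2200
t_mix ~ log(1/eps)/(1 - |lambda_2|)
= log(100)/(1 - 0.2200) = 4.6052/0.7800
= 5.9041

5.9041


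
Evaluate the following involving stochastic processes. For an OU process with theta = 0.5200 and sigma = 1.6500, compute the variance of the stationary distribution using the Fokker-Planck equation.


Stationary variance = sigma^2 / (2*theta)
= 1.6500^2 / (2*0.5200)
= 2.7225 / 1.0400
= 2.6178

2.6178


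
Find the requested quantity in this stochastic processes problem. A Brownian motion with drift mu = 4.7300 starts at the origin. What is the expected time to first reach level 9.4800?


Expected first passage time = a/mu
= 9.4800/4.7300
= 2.0042

2.0042


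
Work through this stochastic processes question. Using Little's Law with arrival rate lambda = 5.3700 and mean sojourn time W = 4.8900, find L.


Little's Law: L = lambda * W
= 5.3700 * 4.8900
= 26.2593

26.2593


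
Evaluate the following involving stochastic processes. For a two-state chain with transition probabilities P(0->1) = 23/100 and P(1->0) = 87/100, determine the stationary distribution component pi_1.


Stationary distribution: pi_0 = p10/(p01+p10), pi_1 = p01/(p01+p10)
p01 = 0.2300, p10 = 0.8700
pi_1 = 0.2091

0.2091


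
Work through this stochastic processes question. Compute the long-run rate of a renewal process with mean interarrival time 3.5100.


Long-run renewal rate = 1/E(X)
= 1/3.5100
= 0.2849

0.2849


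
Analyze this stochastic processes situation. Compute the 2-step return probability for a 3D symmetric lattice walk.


P(return in 2 steps) = P(reverse first step) = 1/(2d)
= 1/6
= 0.1667

0.1667


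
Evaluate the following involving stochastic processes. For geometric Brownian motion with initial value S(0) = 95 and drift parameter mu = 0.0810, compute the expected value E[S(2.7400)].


E[S(t)] = S(0) * exp(mu * t)
= 95 * exp(0.0810 * 2.7400)
= 95 * 1.2485
= 118.6072

118.6072


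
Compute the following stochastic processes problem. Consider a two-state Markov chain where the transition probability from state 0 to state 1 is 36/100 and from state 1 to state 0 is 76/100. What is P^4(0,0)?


Computing P^4 by matrix multiplication.
P = [[0.6400, 0.3600], [0.7600, 0.2400]]
After raising P to the power 4:
P^4(0,0) = 0.6786

0.6786


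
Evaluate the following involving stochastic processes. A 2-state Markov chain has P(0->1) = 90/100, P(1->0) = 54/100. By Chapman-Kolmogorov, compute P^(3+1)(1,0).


P^4 = P^3 * P^1
Computing via matrix multiplication of the transition matrix.
Entry (1,0) of P^4 = 0.3609

0.3609


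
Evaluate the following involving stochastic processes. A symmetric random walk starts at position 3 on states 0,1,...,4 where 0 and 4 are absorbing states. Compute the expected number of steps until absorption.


For symmetric RW on 0,...,N with absorbing barriers, E(i) = i*(N-i)
E(3) = 3 * 1 = 3

3


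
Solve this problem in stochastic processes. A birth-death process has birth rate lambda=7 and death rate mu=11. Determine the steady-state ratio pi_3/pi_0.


For birth-death process, pi_n/pi_0 = (lambda/mu)^n
= (7/11)^3
= 0.2577

0.2577


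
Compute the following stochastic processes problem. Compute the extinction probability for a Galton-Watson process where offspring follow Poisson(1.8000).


Since mu = 1.8000 > 1, extinction prob q < 1.
Solve s = exp(mu*(s-1)) iteratively.
q = 0.2676

0.2676


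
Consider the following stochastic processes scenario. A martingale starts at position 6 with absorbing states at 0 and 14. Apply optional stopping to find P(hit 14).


By optional stopping theorem: E(M at tau) = M(0) = 6
P(hit 14)*14 + P(hit 0)*0 = 6
P(hit 14) = (6 - 0)/(14 - 0) = 3/7 = 0.4286

0.4286


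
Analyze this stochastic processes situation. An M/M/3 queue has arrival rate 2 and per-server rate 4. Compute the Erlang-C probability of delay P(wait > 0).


a = lambda/mu = 0.5000
rho = a/c = 0.1667
Erlang-C formula applied:
C(c,a) = 0.0152

0.0152


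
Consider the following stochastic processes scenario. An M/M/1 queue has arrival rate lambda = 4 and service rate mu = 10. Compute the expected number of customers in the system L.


rho = 4/10 = 0.4000
L = rho/(1-rho)
= 0.4000/0.6000
= 0.6667

0.6667


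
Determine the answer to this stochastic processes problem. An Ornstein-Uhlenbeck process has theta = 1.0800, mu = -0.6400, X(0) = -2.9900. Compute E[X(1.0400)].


E[X(t)] = mu + (X(0) - mu)*exp(-theta*t)
= -0.6400 + (-2.9900 - -0.6400)*exp(-1.0800*1.0400)
= -0.6400 + -2.3500 * 0.3252
= -1.4043

-1.4043


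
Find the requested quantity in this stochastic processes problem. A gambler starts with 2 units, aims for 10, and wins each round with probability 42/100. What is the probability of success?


Gambler's ruin formula:
r = q/p = 0.5800/0.4200 = 1.3810
P(win) = (1 - r^i)/(1 - r^N)
= (1 - 1.3810^2)/(1 - 1.3810^10)
= 0.0374

0.0374


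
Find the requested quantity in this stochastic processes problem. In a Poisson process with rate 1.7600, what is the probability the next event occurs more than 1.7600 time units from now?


P(X > t) = exp(-lambda * t)
= exp(-1.7600 * 1.7600)
= exp(-3.0976) = 0.0452

0.0452


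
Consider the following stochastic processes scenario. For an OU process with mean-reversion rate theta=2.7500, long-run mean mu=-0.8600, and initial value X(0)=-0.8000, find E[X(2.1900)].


E[X(t)] = mu + (X(0) - mu)*exp(-theta*t)
= -0.8600 + (-0.8000 - -0.8600)*exp(-2.7500*2.1900)
= -0.8600 + 0.0600 * 0.0024
= -0.8599

-0.8599


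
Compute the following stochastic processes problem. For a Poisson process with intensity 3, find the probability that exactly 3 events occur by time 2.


P(N(t)=k) = (lambda*t)^k * exp(-lambda*t) / k!
lambda*t = 6
= 6^3 * exp(-6) / 3!
= 216 * 0.0025 / 6
= 0.0892

0.0892


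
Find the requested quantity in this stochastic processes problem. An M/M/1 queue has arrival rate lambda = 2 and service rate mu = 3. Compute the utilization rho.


rho = lambda/mu
= 2/3
= 0.6667

0.6667


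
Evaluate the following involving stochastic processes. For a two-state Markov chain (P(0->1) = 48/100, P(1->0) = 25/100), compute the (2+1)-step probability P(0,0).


P^3 = P^2 * P^1
Computing via matrix multiplication of the transition matrix.
Entry (0,0) of P^3 = 0.3554

0.3554


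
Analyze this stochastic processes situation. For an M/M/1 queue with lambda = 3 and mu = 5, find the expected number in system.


rho = 3/5 = 0.6000
L = rho/(1-rho)
= 0.6000/0.4000
= 1.5000

1.5000


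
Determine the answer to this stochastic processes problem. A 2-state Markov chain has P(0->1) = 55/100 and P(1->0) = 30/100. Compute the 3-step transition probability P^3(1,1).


Computing P^3 by matrix multiplication.
P = [[0.4500, 0.5500], [0.3000, 0.7000]]
After raising P to the power 3:
P^3(1,1) = 0.6482

0.6482


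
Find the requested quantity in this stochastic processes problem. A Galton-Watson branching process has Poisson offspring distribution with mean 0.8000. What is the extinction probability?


Since mu = 0.8000 <= 1, extinction probability = 1.

1.0000


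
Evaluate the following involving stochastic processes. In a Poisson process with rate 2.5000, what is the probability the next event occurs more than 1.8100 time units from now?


P(X > t) = exp(-lambda * t)
= exp(-2.5000 * 1.8100)
= exp(-4.5250) = 0.0108

0.0108


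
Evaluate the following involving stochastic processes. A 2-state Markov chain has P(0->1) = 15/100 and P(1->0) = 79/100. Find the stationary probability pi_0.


Stationary distribution: pi_0 = p10/(p01+p10), pi_1 = p01/(p01+p10)
p01 = 0.1500, p10 = 0.7900
pi_0 = 0.8404

0.8404


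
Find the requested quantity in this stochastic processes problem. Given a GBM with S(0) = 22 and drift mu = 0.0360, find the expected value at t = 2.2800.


E[S(t)] = S(0) * exp(mu * t)
= 22 * exp(0.0360 * 2.2800)
= 22 * 1.0855
= 23.8819

23.8819


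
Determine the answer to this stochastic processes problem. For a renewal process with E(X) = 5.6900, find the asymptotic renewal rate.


Long-run renewal rate = 1/E(X)
= 1/5.6900
= 0.1757

0.1757


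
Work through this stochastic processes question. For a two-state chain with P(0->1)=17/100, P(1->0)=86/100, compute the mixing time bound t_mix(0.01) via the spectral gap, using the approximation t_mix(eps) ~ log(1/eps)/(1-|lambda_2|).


lambda_2 = |1 - p01 - p10| = |1 - 0.1700 - 0.8600| = 0.0300
t_mix ~ log(1/eps)/(1 - |lambda_2|)
= log(100)/(1 - 0.0300) = 4.6052/0.9700
= 4.7476

4.7476


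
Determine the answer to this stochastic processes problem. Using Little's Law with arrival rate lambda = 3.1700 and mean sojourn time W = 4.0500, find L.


Little's Law: L = lambda * W
= 3.1700 * 4.0500
= 12.8385

12.8385


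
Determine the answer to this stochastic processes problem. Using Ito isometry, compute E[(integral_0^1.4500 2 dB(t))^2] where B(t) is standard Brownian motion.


By Ito isometry: E[(int f dB)^2] = int f^2 dt
= 2^2 * 1.4500
= 4 * 1.4500 = 5.8000

5.8000


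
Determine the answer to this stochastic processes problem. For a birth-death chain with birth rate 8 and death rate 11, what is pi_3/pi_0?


For birth-death process, pi_n/pi_0 = (lambda/mu)^n
= (8/11)^3
= 0.3847

0.3847


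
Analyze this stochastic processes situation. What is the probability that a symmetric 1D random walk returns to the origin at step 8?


P(S(8) = 0) = C(8,4) / 4^4
= 70 / 256
= 0.2734

0.2734


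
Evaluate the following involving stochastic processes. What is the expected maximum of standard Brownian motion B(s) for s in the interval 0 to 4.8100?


E(max B(s)) = sqrt(2t/pi)
= sqrt(2*4.8100/pi)
= sqrt(3.0621)
= 1.7499

1.7499


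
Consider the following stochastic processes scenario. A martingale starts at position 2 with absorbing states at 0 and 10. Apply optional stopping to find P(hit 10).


By optional stopping theorem: E(M at tau) = M(0) = 2
P(hit 10)*10 + P(hit 0)*0 = 2
P(hit 10) = (2 - 0)/(10 - 0) = 1/5 = 0.2000

0.2000


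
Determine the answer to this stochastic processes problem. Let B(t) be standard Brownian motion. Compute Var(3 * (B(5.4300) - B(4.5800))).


Var(alpha*(B(t)-B(s))) = alpha^2 * (t-s)
= 3^2 * (5.4300 - 4.5800)
= 9 * 0.8500
= 7.6500

7.6500


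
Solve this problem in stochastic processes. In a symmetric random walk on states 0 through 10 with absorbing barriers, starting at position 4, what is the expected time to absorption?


For symmetric RW on 0,...,N with absorbing barriers, E(i) = i*(N-i)
E(4) = 4 * 6 = 24

24


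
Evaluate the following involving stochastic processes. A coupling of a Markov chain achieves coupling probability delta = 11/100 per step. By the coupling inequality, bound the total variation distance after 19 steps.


TV distance bound <= (1-delta)^n
= (1 - 0.1100)^19
= 0.8900^19
= 0.1092

0.1092


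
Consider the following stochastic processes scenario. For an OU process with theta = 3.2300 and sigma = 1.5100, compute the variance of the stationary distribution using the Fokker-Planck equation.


Stationary variance = sigma^2 / (2*theta)
= 1.5100^2 / (2*3.2300)
= 2.2801 / 6.4600
= 0.3530

0.3530


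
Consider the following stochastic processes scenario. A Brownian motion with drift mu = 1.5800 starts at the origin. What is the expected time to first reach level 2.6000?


Expected first passage time = a/mu
= 2.6000/1.5800
= 1.6456

1.6456


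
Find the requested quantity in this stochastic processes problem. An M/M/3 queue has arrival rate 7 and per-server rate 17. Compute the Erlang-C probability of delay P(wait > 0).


a = lambda/mu = 0.4118
rho = a/c = 0.1373
Erlang-C formula applied:
C(c,a) = 0.0089

0.0089


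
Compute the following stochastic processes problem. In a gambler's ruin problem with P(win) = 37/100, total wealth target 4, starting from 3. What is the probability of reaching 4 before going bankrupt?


Gambler's ruin formula:
r = q/p = 0.6300/0.3700 = 1.7027
P(win) = (1 - r^i)/(1 - r^N)
= (1 - 1.7027^3)/(1 - 1.7027^4)
= 0.5316

0.5316


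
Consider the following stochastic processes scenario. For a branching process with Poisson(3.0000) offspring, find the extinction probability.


Since mu = 3.0000 > 1, extinction prob q < 1.
Solve s = exp(mu*(s-1)) iteratively.
q = 0.0595

0.0595


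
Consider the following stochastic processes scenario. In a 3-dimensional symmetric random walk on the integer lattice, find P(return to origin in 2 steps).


P(return in 2 steps) = P(reverse first step) = 1/(2d)
= 1/6
= 0.1667

0.1667


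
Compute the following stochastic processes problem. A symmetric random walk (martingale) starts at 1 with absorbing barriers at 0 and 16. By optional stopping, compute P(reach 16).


By optional stopping theorem: E(M at tau) = M(0) = 1
P(hit 16)*16 + P(hit 0)*0 = 1
P(hit 16) = (1 - 0)/(16 - 0) = 1/16 = 0.0625

0.0625


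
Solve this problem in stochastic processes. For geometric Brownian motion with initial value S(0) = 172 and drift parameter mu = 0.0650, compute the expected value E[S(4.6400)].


E[S(t)] = S(0) * exp(mu * t)
= 172 * exp(0.0650 * 4.6400)
= 172 * 1.3520
= 232.5475

232.5475


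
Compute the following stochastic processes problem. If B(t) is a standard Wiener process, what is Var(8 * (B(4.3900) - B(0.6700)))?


Var(alpha*(B(t)-B(s))) = alpha^2 * (t-s)
= 8^2 * (4.3900 - 0.6700)
= 64 * 3.7200
= 238.0800

238.0800


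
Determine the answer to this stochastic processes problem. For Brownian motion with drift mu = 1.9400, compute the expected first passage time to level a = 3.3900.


Expected first passage time = a/mu
= 3.3900/1.9400
= 1.7474

1.7474


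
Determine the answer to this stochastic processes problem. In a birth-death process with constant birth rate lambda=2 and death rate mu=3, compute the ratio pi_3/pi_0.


For birth-death process, pi_n/pi_0 = (lambda/mu)^n
= (2/3)^3
= 0.2963

0.2963


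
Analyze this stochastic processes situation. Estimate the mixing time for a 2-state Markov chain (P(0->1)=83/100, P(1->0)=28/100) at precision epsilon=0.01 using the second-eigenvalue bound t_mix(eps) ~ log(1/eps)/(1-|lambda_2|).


lambda_2 = |1 - p01 - p10| = |1 - 0.8300 - 0.2800| = 0.1100
t_mix ~ log(1/eps)/(1 - |lambda_2|)
= log(100)/(1 - 0.1100) = 4.6052/0.8900
= 5.1743

5.1743


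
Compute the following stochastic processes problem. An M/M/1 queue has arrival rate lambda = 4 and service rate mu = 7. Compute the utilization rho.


rho = lambda/mu
= 4/7
= 0.5714

0.5714


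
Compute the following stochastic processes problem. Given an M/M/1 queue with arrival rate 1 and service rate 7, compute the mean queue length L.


rho = 1/7 = 0.1429
L = rho/(1-rho)
= 0.1429/0.8571
= 0.1667

0.1667


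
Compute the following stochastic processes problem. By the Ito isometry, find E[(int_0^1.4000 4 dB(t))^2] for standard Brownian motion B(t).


By Ito isometry: E[(int f dB)^2] = int f^2 dt
= 4^2 * 1.4000
= 16 * 1.4000 = 22.4000

22.4000


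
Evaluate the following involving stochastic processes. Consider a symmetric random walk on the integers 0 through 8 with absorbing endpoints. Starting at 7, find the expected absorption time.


For symmetric RW on 0,...,N with absorbing barriers, E(i) = i*(N-i)
E(7) = 7 * 1 = 7

7


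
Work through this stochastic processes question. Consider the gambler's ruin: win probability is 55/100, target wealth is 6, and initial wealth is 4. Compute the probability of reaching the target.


Gambler's ruin formula:
r = q/p = 0.4500/0.5500 = 0.8182
P(win) = (1 - r^i)/(1 - r^N)
= (1 - 0.8182^4)/(1 - 0.8182^6)
= 0.7884

0.7884


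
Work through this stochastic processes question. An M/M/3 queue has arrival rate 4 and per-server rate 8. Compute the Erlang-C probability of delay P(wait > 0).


a = lambda/mu = 0.5000
rho = a/c = 0.1667
Erlang-C formula applied:
C(c,a) = 0.0152

0.0152


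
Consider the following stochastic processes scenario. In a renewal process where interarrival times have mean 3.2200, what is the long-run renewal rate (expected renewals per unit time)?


Long-run renewal rate = 1/E(X)
= 1/3.2200
= 0.3106

0.3106


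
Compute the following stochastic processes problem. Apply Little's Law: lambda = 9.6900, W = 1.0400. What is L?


Little's Law: L = lambda * W
= 9.6900 * 1.0400
= 10.0776

10.0776


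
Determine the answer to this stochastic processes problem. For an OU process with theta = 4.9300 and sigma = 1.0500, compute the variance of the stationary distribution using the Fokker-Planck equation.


Stationary variance = sigma^2 / (2*theta)
= 1.0500^2 / (2*4.9300)
= 1.1025 / 9.8600
= 0.1118

0.1118


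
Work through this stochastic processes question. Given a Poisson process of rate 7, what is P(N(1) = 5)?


P(N(t)=k) = (lambda*t)^k * exp(-lambda*t) / k!
lambda*t = 7
= 7^5 * exp(-7) / 5!
= 16807 * 9.1188e-04 / 120
= 0.1277

0.1277


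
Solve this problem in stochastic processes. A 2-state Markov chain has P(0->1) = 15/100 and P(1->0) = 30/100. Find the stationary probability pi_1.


Stationary distribution: pi_0 = p10/(p01+p10), pi_1 = p01/(p01+p10)
p01 = 0.1500, p10 = 0.3000
pi_1 = 0.3333

0.3333


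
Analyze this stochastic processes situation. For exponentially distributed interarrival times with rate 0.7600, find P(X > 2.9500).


P(X > t) = exp(-lambda * t)
= exp(-0.7600 * 2.9500)
= exp(-2.2420) = 0.1062

0.1062


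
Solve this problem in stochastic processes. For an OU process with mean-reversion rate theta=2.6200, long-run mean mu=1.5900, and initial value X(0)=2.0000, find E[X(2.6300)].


E[X(t)] = mu + (X(0) - mu)*exp(-theta*t)
= 1.5900 + (2.0000 - 1.5900)*exp(-2.6200*2.6300)
= 1.5900 + 0.4100 * 0.0010
= 1.5904

1.5904


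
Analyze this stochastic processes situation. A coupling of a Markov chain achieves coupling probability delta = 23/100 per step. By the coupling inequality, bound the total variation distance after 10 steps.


TV distance bound <= (1-delta)^n
= (1 - 0.2300)^10
= 0.7700^10
= 0.0733

0.0733


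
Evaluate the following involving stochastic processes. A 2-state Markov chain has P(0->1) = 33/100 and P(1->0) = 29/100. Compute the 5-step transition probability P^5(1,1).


Computing P^5 by matrix multiplication.
P = [[0.6700, 0.3300], [0.2900, 0.7100]]
After raising P to the power 5:
P^5(1,1) = 0.5360

0.5360


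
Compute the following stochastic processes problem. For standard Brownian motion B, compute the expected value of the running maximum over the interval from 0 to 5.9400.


E(max B(s)) = sqrt(2t/pi)
= sqrt(2*5.9400/pi)
= sqrt(3.7815)
= 1.9446

1.9446


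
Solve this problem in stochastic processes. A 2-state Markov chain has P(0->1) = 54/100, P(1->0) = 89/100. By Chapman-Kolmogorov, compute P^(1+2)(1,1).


P^3 = P^1 * P^2
Computing via matrix multiplication of the transition matrix.
Entry (1,1) of P^3 = 0.3281

0.3281


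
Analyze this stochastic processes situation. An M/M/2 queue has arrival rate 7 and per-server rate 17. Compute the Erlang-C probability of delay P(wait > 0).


a = lambda/mu = 0.4118
rho = a/c = 0.2059
Erlang-C formula applied:
C(c,a) = 0.0703

0.0703


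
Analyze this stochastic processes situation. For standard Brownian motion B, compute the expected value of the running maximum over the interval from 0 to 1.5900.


E(max B(s)) = sqrt(2t/pi)
= sqrt(2*1.5900/pi)
= sqrt(1.0122)
= 1.0061

1.0061


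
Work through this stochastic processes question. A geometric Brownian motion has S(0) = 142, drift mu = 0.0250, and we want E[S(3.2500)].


E[S(t)] = S(0) * exp(mu * t)
= 142 * exp(0.0250 * 3.2500)
= 142 * 1.0846
= 154.0192

154.0192


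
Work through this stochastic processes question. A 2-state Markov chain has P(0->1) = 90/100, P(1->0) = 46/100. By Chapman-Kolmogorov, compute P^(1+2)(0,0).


P^3 = P^1 * P^2
Computing via matrix multiplication of the transition matrix.
Entry (0,0) of P^3 = 0.3074

0.3074


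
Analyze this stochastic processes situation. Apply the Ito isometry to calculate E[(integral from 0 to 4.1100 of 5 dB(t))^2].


By Ito isometry: E[(int f dB)^2] = int f^2 dt
= 5^2 * 4.1100
= 25 * 4.1100 = 102.7500

102.7500


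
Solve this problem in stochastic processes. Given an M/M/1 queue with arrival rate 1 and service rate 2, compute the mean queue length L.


rho = 1/2 = 0.5000
L = rho/(1-rho)
= 0.5000/0.5000
= 1.0000

1.0000


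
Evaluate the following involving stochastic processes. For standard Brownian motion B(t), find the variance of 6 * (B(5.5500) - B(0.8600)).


Var(alpha*(B(t)-B(s))) = alpha^2 * (t-s)
= 6^2 * (5.5500 - 0.8600)
= 36 * 4.6900
= 168.8400

168.8400


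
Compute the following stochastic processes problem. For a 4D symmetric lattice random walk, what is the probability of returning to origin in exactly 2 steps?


P(return in 2 steps) = P(reverse first step) = 1/(2d)
= 1/8
= 0.1250

0.1250


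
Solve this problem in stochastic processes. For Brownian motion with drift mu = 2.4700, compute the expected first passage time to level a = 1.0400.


Expected first passage time = a/mu
= 1.0400/2.4700
= 0.4211

0.4211


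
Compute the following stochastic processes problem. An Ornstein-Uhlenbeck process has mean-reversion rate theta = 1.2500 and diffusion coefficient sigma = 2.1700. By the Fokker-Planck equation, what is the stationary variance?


Stationary variance = sigma^2 / (2*theta)
= 2.1700^2 / (2*1.2500)
= 4.7089 / 2.5000
= 1.8836

1.8836


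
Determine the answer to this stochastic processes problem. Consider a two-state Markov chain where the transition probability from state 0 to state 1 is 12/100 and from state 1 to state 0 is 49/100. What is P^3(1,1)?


Computing P^3 by matrix multiplication.
P = [[0.8800, 0.1200], [0.4900, 0.5100]]
After raising P to the power 3:
P^3(1,1) = 0.2444

0.2444


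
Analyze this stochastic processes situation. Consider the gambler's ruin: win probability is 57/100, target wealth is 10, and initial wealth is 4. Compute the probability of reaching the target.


Gambler's ruin formula:
r = q/p = 0.4300/0.5700 = 0.7544
P(win) = (1 - r^i)/(1 - r^N)
= (1 - 0.7544^4)/(1 - 0.7544^10)
= 0.7191

0.7191


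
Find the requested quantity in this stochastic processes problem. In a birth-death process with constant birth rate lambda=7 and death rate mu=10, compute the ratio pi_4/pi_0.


For birth-death process, pi_n/pi_0 = (lambda/mu)^n
= (7/10)^4
= 0.2401

0.2401


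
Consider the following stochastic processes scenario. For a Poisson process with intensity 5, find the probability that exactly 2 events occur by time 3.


P(N(t)=k) = (lambda*t)^k * exp(-lambda*t) / k!
lambda*t = 15
= 15^2 * exp(-15) / 2!
= 225 * 3.0590e-07 / 2
= 3.4414e-05

3.4414e-05


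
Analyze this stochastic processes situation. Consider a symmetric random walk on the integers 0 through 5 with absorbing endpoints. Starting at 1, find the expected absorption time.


For symmetric RW on 0,...,N with absorbing barriers, E(i) = i*(N-i)
E(1) = 1 * 4 = 4

4


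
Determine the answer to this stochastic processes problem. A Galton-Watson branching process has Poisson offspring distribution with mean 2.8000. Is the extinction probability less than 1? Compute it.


Since mu = 2.8000 > 1, extinction prob q < 1.
Solve s = exp(mu*(s-1)) iteratively.
q = 0.0750

0.0750


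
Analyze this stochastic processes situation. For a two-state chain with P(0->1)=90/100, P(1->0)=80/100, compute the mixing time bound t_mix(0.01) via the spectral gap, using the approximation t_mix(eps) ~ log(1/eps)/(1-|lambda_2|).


lambda_2 = |1 - p01 - p10| = |1 - 0.9000 - 0.8000| = 0.7000
t_mix ~ log(1/eps)/(1 - |lambda_2|)
= log(100)/(1 - 0.7000) = 4.6052/0.3000
= 15.3506

15.3506
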